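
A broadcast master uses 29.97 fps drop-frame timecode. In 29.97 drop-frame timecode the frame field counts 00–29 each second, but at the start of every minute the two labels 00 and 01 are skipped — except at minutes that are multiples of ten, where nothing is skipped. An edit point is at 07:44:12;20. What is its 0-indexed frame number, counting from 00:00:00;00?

834744

Complete 10-minute blocks: 46, each 17982 frames → 827172.
Remaining 4 whole minutes in the current block: 1800 + 3 × 1798 = 7194 frames.
Within the current minute: 12 × 30 + 20 − 2 = 378 (labels ;00/;01 skipped at this minute). Total = 827172 + 7194 + 378 = 834744.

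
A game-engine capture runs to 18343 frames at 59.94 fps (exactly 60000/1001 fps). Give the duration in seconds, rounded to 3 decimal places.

Running time = 18343 × 1001/60000 = 18361343/60000 s ≈ 306.022 s.

306.022 seconds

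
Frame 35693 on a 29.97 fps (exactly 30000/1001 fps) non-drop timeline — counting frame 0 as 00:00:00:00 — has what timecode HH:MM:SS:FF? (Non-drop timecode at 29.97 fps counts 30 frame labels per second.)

35693 ÷ 30 = 1189 full seconds, remainder 23 frames.
1189 s = 0 h 19 min 49 s.
Timecode: 00:19:49:23.

00:19:49:23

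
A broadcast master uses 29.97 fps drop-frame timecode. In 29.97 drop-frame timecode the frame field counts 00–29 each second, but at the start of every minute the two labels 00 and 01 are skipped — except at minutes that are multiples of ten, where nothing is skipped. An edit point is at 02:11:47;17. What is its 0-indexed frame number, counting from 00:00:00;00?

236991

As if non-drop at 30 labels/s: (2 × 3600 + 11 × 60 + 47) × 30 + 17 = 237227.
Minute boundaries passed: 131; those not divisible by 10: 131 − 13 = 118; dropped labels = 2 × 118 = 236.
Actual frame index = 237227 − 236 = 236991.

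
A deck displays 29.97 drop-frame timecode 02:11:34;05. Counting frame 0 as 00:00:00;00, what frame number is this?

Complete 10-minute blocks: 13, each 17982 frames → 233766.
Remaining 1 whole minute in the current block: 1800 + 0 × 1798 = 1800 frames.
Within the current minute: 34 × 30 + 5 − 2 = 1023 (labels ;00/;01 skipped at this minute). Total = 233766 + 1800 + 1023 = 236589.

236589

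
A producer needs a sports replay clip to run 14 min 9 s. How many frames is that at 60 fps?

14 min 9 s = 849 s.
Frames = 849 × 60 = 50940.

50940 frames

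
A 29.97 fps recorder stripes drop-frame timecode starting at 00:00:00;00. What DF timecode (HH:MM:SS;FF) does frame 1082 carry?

Ten DF minutes hold 17982 frames, so frame 1082 lies in block 0 (frames 0–17981) with 1082 frames into that block.
The block's first minute is 1800 frames and the rest 1798 each; 1082 frames reaches minute 0, so 0 × 18 + 0 × 2 = 0 labels have been skipped so far.
Adding those back, label number 1082 + 0 = 1082 at 30 labels/s is 36 s + 2 f = 0 h 0 min 36 s frame 2, i.e. 00:00:36;02.

00:00:36;02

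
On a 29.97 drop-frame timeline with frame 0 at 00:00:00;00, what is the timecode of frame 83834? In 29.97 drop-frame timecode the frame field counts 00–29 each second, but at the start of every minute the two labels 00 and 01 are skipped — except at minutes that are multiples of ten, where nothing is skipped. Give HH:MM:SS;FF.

Each 10-minute DF block holds 10 × 60 × 30 − 9 × 2 = 17982 frames. 83834 ÷ 17982 → 4 full blocks, remainder 11906.
Within the partial block the first minute is 1800 frames and each further minute 1798, so 6 further minute boundaries passed. Total skipped labels = 18 × 4 + 2 × 6 = 84.
Non-drop label index = 83834 + 84 = 83918; at 30 labels/s that is 00:46:37:08, i.e. DF 00:46:37;08.

00:46:37;08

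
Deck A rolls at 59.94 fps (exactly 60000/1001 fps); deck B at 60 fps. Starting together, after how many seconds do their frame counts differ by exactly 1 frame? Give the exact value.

The gap grows by |60 − 60000/1001| = 60/1001 frames per second.
Time for a 1-frame gap: 1 ÷ (60/1001) = 1001/60 s.

1001/60 seconds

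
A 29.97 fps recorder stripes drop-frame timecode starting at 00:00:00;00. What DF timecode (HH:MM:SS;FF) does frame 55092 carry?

00:30:38;06

Ten DF minutes hold 17982 frames, so frame 55092 lies in block 3 (frames 53946–71927) with 1146 frames into that block.
The block's first minute is 1800 frames and the rest 1798 each; 1146 frames reaches minute 0, so 3 × 18 + 0 × 2 = 54 labels have been skipped so far.
Adding those back, label number 55092 + 54 = 55146 at 30 labels/s is 1838 s + 6 f = 0 h 30 min 38 s frame 6, i.e. 00:30:38;06.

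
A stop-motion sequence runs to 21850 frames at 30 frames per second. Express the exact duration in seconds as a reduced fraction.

Running time = 21850 ÷ (30) = 21850 × 1/30 = 2185/3 s.

2185/3 seconds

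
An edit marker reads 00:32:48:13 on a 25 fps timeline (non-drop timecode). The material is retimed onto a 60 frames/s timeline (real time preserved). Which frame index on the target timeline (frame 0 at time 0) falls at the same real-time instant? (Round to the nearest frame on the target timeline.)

Source frame index: (0×3600 + 32×60 + 48) × 25 + 13 = 49213.
Real time: 49213 / (25) = 49213/25 s.
Target frame: (49213/25) × (60) = 590556/5 ≈ 118111.200 → 118111.

frame 118111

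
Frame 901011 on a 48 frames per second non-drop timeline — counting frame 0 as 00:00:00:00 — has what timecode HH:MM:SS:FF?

901011 ÷ 48 = 18771 full seconds, remainder 3 frames.
18771 s = 5 h 12 min 51 s.
Timecode: 05:12:51:03.

05:12:51:03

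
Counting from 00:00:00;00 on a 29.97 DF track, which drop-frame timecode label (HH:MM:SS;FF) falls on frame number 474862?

Ten DF minutes hold 17982 frames, so frame 474862 lies in block 26 (frames 467532–485513) with 7330 frames into that block.
The block's first minute is 1800 frames and the rest 1798 each; 7330 frames reaches minute 4, so 26 × 18 + 4 × 2 = 476 labels have been skipped so far.
Adding those back, label number 474862 + 476 = 475338 at 30 labels/s is 15844 s + 18 f = 4 h 24 min 4 s frame 18, i.e. 04:24:04;18.

04:24:04;18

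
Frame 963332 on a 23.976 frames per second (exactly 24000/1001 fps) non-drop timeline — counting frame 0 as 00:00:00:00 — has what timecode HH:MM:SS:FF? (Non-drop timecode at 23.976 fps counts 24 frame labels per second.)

11:08:58:20

963332 ÷ 24 = 40138 full seconds, remainder 20 frames.
40138 s = 11 h 8 min 58 s.
Timecode: 11:08:58:20.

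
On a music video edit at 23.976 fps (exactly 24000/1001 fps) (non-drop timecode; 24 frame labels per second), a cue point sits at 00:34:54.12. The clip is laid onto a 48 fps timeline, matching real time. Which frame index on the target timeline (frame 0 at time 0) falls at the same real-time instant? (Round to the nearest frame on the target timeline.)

frame 100637

Source frame index: (0×3600 + 34×60 + 54) × 24 + 12 = 50268.
Real time: 50268 / (24000/1001) = 4193189/2000 s.
Target frame: (4193189/2000) × (48) = 12579567/125 ≈ 100636.536 → 100637.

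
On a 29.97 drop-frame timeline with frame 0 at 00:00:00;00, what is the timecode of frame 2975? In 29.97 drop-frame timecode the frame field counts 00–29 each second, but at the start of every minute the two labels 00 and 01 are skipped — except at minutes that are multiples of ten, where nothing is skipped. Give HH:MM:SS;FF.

00:01:39;07

Each 10-minute DF block holds 10 × 60 × 30 − 9 × 2 = 17982 frames. 2975 ÷ 17982 → 0 full blocks, remainder 2975.
Within the partial block the first minute is 1800 frames and each further minute 1798, so 1 further minute boundary passed. Total skipped labels = 18 × 0 + 2 × 1 = 2.
Non-drop label index = 2975 + 2 = 2977; at 30 labels/s that is 00:01:39:07, i.e. DF 00:01:39;07.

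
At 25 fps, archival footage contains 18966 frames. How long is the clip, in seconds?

758.64 seconds

Running time = 18966 / (25) = 758.64 s.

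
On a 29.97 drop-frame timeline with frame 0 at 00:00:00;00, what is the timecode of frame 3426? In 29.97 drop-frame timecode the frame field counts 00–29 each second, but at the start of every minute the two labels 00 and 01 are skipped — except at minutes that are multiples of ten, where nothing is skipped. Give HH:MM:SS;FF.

Ten DF minutes hold 17982 frames, so frame 3426 lies in block 0 (frames 0–17981) with 3426 frames into that block.
The block's first minute is 1800 frames and the rest 1798 each; 3426 frames reaches minute 1, so 0 × 18 + 1 × 2 = 2 labels have been skipped so far.
Adding those back, label number 3426 + 2 = 3428 at 30 labels/s is 114 s + 8 f = 0 h 1 min 54 s frame 8, i.e. 00:01:54;08.

00:01:54;08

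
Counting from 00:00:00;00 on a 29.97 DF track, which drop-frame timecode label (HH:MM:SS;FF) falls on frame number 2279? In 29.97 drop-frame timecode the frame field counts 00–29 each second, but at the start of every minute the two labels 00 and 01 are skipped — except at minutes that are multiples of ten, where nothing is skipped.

00:01:16;01

Each 10-minute DF block holds 10 × 60 × 30 − 9 × 2 = 17982 frames. 2279 ÷ 17982 → 0 full blocks, remainder 2279.
Within the partial block the first minute is 1800 frames and each further minute 1798, so 1 further minute boundary passed. Total skipped labels = 18 × 0 + 2 × 1 = 2.
Non-drop label index = 2279 + 2 = 2281; at 30 labels/s that is 00:01:16:01, i.e. DF 00:01:16;01.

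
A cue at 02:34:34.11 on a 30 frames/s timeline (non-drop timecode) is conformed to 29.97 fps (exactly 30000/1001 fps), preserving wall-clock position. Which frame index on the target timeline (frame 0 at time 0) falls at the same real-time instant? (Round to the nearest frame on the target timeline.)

frame 277953

Source frame index: (2×3600 + 34×60 + 34) × 30 + 11 = 278231.
Real time: 278231 / (30) = 278231/30 s.
Target frame: (278231/30) × (30000/1001) = 278231000/1001 ≈ 277953.047 → 277953.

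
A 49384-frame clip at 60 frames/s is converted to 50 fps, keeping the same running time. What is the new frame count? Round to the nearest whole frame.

Frames at target rate = 49384 × (50) / (60) = 123460/3 ≈ 41153.333.
Nearest whole frame: 41153.

41153 frames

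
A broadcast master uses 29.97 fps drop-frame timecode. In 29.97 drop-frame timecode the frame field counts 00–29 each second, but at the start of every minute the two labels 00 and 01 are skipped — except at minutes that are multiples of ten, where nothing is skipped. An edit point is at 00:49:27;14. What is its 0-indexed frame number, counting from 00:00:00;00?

As if non-drop at 30 labels/s: (0 × 3600 + 49 × 60 + 27) × 30 + 14 = 89024.
Minute boundaries passed: 49; those not divisible by 10: 49 − 4 = 45; dropped labels = 2 × 45 = 90.
Actual frame index = 89024 − 90 = 88934.

88934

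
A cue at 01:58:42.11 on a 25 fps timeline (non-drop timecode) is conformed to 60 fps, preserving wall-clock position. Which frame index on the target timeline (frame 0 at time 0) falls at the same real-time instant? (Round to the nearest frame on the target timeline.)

frame 427346

Source frame index: (1×3600 + 58×60 + 42) × 25 + 11 = 178061.
Real time: 178061 / (25) = 178061/25 s.
Target frame: (178061/25) × (60) = 2136732/5 ≈ 427346.400 → 427346.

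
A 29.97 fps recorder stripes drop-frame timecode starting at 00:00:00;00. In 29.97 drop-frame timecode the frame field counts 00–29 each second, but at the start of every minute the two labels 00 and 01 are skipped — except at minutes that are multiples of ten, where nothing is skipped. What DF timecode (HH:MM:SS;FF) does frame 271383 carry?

02:30:55;03

Each 10-minute DF block holds 10 × 60 × 30 − 9 × 2 = 17982 frames. 271383 ÷ 17982 → 15 full blocks, remainder 1653.
Within the partial block the first minute is 1800 frames and each further minute 1798, so 0 further minute boundaries passed. Total skipped labels = 18 × 15 + 2 × 0 = 270.
Non-drop label index = 271383 + 270 = 271653; at 30 labels/s that is 02:30:55:03, i.e. DF 02:30:55;03.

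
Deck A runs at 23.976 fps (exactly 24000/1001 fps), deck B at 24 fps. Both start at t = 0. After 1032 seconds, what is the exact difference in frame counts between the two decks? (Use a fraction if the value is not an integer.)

24768/1001 frames

A emits 24000/1001 × 1032 = 24768000/1001 frames; B emits 24 × 1032 = 24768.
Difference = 24768/1001 frames (≈ 24.7433); B is ahead of A.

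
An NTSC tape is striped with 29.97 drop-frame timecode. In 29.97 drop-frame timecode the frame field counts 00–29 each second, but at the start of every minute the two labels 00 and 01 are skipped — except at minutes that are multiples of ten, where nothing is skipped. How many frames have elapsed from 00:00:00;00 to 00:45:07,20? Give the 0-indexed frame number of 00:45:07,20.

81148

Complete 10-minute blocks: 4, each 17982 frames → 71928.
Remaining 5 whole minutes in the current block: 1800 + 4 × 1798 = 8992 frames.
Within the current minute: 7 × 30 + 20 − 2 = 228 (labels ;00/;01 skipped at this minute). Total = 71928 + 8992 + 228 = 81148.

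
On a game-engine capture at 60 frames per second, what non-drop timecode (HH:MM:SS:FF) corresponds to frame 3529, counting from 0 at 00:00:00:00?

3529 ÷ 60 = 58 full seconds, remainder 49 frames.
58 s = 0 h 0 min 58 s.
Timecode: 00:00:58:49.

00:00:58:49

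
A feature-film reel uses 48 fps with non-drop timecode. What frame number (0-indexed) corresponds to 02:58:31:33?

frame 514161

Total seconds to the label: (2 × 3600 + 58 × 60 + 31) = 10711.
Frame index = 10711 × 48 + 33 = 514161.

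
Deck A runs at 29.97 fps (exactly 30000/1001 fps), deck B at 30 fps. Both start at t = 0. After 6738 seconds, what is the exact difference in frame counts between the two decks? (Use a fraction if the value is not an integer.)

202140/1001 frames

A emits 30000/1001 × 6738 = 202140000/1001 frames; B emits 30 × 6738 = 202140.
Difference = 202140/1001 frames (≈ 201.9381); B is ahead of A.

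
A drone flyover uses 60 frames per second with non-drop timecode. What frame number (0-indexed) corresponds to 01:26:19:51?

Total seconds to the label: (1 × 3600 + 26 × 60 + 19) = 5179.
Frame index = 5179 × 60 + 51 = 310791.

310791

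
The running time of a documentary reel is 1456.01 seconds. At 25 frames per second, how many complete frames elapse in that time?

36400 frames

Frames = 1456.01 × 25 = 145601/4 ≈ 36400.2500.
Complete frames: 36400.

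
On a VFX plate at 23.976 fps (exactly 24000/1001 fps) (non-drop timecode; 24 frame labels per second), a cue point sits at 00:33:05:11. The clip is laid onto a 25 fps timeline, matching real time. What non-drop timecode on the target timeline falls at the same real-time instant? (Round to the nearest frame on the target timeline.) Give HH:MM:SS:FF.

00:33:07:11

Source frame index: (0×3600 + 33×60 + 5) × 24 + 11 = 47651.
Real time: 47651 / (24000/1001) = 47698651/24000 s.
Target frame: (47698651/24000) × (25) = 47698651/960 ≈ 49686.095 → 49686.
At 25 labels/s: frame 49686 → 00:33:07:11.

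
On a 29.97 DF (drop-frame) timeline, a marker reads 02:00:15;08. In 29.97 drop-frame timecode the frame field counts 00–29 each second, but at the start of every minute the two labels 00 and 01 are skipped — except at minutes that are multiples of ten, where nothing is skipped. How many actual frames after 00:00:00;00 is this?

216242

Complete 10-minute blocks: 12, each 17982 frames → 215784.
Remaining 0 whole minutes in the current block: 0 frames.
Within the current minute: 15 × 30 + 8 = 458. Total = 215784 + 0 + 458 = 216242.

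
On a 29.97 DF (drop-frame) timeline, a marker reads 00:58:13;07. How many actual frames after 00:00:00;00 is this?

Complete 10-minute blocks: 5, each 17982 frames → 89910.
Remaining 8 whole minutes in the current block: 1800 + 7 × 1798 = 14386 frames.
Within the current minute: 13 × 30 + 7 − 2 = 395 (labels ;00/;01 skipped at this minute). Total = 89910 + 14386 + 395 = 104691.

104691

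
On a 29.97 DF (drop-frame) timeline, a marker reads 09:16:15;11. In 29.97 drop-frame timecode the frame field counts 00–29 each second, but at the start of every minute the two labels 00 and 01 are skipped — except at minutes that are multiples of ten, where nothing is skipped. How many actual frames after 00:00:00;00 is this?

Complete 10-minute blocks: 55, each 17982 frames → 989010.
Remaining 6 whole minutes in the current block: 1800 + 5 × 1798 = 10790 frames.
Within the current minute: 15 × 30 + 11 − 2 = 459 (labels ;00/;01 skipped at this minute). Total = 989010 + 10790 + 459 = 1000259.

1000259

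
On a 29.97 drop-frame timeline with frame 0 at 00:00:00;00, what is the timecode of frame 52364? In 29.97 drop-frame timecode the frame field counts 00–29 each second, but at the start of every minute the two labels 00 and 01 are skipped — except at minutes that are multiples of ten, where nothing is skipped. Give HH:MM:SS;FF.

Each 10-minute DF block holds 10 × 60 × 30 − 9 × 2 = 17982 frames. 52364 ÷ 17982 → 2 full blocks, remainder 16400.
Within the partial block the first minute is 1800 frames and each further minute 1798, so 9 further minute boundaries passed. Total skipped labels = 18 × 2 + 2 × 9 = 54.
Non-drop label index = 52364 + 54 = 52418; at 30 labels/s that is 00:29:07:08, i.e. DF 00:29:07;08.

00:29:07;08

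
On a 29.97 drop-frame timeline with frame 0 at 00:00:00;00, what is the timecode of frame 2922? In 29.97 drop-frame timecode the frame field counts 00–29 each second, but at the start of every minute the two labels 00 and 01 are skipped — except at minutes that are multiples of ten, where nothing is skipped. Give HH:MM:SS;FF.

00:01:37;14

Ten DF minutes hold 17982 frames, so frame 2922 lies in block 0 (frames 0–17981) with 2922 frames into that block.
The block's first minute is 1800 frames and the rest 1798 each; 2922 frames reaches minute 1, so 0 × 18 + 1 × 2 = 2 labels have been skipped so far.
Adding those back, label number 2922 + 2 = 2924 at 30 labels/s is 97 s + 14 f = 0 h 1 min 37 s frame 14, i.e. 00:01:37;14.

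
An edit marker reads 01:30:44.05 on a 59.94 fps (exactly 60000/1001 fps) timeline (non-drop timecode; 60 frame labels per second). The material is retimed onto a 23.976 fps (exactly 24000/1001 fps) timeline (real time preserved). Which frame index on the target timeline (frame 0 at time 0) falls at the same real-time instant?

Source frame index: (1×3600 + 30×60 + 44) × 60 + 5 = 326645.
Real time: 326645 / (60000/1001) = 65394329/12000 s.
Target frame: (65394329/12000) × (24000/1001) = 130658.

frame 130658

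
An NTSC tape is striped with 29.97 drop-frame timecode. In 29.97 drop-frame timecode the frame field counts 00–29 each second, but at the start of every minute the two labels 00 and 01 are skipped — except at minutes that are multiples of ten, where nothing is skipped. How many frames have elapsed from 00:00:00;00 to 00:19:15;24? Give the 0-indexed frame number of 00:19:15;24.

Complete 10-minute blocks: 1, each 17982 frames → 17982.
Remaining 9 whole minutes in the current block: 1800 + 8 × 1798 = 16184 frames.
Within the current minute: 15 × 30 + 24 − 2 = 472 (labels ;00/;01 skipped at this minute). Total = 17982 + 16184 + 472 = 34638.

34638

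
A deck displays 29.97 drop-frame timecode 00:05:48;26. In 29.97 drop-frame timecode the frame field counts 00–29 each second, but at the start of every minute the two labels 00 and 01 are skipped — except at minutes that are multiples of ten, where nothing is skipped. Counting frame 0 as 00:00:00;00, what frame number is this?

Complete 10-minute blocks: 0, each 17982 frames → 0.
Remaining 5 whole minutes in the current block: 1800 + 4 × 1798 = 8992 frames.
Within the current minute: 48 × 30 + 26 − 2 = 1464 (labels ;00/;01 skipped at this minute). Total = 0 + 8992 + 1464 = 10456.

10456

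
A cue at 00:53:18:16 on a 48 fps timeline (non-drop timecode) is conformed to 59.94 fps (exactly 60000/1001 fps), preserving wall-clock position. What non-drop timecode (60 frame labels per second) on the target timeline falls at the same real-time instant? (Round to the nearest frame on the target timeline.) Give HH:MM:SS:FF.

Source frame index: (0×3600 + 53×60 + 18) × 48 + 16 = 153520.
Real time: 153520 / (48) = 9595/3 s.
Target frame: (9595/3) × (60000/1001) = 191900000/1001 ≈ 191708.292 → 191708.
At 60 labels/s: frame 191708 → 00:53:15:08.

00:53:15:08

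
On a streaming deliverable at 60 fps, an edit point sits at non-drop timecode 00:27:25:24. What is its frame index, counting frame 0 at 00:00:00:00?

Total seconds to the label: (0 × 3600 + 27 × 60 + 25) = 1645.
Frame index = 1645 × 60 + 24 = 98724.

frame 98724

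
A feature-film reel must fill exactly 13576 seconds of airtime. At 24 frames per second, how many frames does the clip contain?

325824 frames

Frames = 13576 × 24 = 325824.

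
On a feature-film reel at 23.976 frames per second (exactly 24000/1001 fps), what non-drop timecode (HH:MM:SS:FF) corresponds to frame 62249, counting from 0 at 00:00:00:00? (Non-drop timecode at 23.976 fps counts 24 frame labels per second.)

62249 ÷ 24 = 2593 full seconds, remainder 17 frames.
2593 s = 0 h 43 min 13 s.
Timecode: 00:43:13:17.

00:43:13:17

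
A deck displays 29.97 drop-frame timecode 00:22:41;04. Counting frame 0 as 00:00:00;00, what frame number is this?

40794

As if non-drop at 30 labels/s: (0 × 3600 + 22 × 60 + 41) × 30 + 4 = 40834.
Minute boundaries passed: 22; those not divisible by 10: 22 − 2 = 20; dropped labels = 2 × 20 = 40.
Actual frame index = 40834 − 40 = 40794.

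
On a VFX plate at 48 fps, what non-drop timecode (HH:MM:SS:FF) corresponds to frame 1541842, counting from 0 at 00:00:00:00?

08:55:21:34

1541842 ÷ 48 = 32121 full seconds, remainder 34 frames.
32121 s = 8 h 55 min 21 s.
Timecode: 08:55:21:34.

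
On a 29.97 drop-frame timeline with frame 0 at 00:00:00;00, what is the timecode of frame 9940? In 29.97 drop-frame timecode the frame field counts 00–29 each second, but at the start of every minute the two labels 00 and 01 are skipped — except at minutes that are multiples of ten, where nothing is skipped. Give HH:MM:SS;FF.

00:05:31;20

Ten DF minutes hold 17982 frames, so frame 9940 lies in block 0 (frames 0–17981) with 9940 frames into that block.
The block's first minute is 1800 frames and the rest 1798 each; 9940 frames reaches minute 5, so 0 × 18 + 5 × 2 = 10 labels have been skipped so far.
Adding those back, label number 9940 + 10 = 9950 at 30 labels/s is 331 s + 20 f = 0 h 5 min 31 s frame 20, i.e. 00:05:31;20.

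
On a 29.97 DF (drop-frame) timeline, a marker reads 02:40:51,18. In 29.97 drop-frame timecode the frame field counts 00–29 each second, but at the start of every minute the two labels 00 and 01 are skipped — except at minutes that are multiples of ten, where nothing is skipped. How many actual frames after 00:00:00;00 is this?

289260

As if non-drop at 30 labels/s: (2 × 3600 + 40 × 60 + 51) × 30 + 18 = 289548.
Minute boundaries passed: 160; those not divisible by 10: 160 − 16 = 144; dropped labels = 2 × 144 = 288.
Actual frame index = 289548 − 288 = 289260.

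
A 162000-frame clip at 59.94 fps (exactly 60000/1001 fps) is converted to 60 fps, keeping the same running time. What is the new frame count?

Target frames = source frames × (target rate / source rate) = 162000 × (60)/(60000/1001) = 162000 × 1001/1000 = 162162.

162162 frames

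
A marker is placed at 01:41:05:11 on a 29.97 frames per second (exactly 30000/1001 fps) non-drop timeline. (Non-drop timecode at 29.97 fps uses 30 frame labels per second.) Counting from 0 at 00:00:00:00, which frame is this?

frame 181961

Total seconds to the label: (1 × 3600 + 41 × 60 + 5) = 6065.
Frame index = 6065 × 30 + 11 = 181961.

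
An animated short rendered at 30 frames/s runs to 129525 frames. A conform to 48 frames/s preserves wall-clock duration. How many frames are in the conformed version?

207240 frames

Target frames = source frames × (target rate / source rate) = 129525 × (48)/(30) = 129525 × 8/5 = 207240.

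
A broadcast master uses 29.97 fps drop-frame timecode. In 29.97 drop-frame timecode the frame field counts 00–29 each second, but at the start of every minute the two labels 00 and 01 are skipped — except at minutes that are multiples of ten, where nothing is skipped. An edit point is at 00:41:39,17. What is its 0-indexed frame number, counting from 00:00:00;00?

74913

Complete 10-minute blocks: 4, each 17982 frames → 71928.
Remaining 1 whole minute in the current block: 1800 + 0 × 1798 = 1800 frames.
Within the current minute: 39 × 30 + 17 − 2 = 1185 (labels ;00/;01 skipped at this minute). Total = 71928 + 1800 + 1185 = 74913.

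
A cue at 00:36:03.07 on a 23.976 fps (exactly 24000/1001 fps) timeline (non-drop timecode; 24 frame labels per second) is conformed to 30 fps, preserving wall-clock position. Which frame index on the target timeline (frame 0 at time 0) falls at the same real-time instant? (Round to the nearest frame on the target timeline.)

frame 64964

Source frame index: (0×3600 + 36×60 + 3) × 24 + 7 = 51919.
Real time: 51919 / (24000/1001) = 51970919/24000 s.
Target frame: (51970919/24000) × (30) = 51970919/800 ≈ 64963.649 → 64964.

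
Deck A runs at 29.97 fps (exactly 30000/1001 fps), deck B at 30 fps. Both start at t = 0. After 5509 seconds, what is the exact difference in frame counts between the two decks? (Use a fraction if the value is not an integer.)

A emits 30000/1001 × 5509 = 23610000/143 frames; B emits 30 × 5509 = 165270.
Difference = 23610/143 frames (≈ 165.1049); B is ahead of A.

23610/143 frames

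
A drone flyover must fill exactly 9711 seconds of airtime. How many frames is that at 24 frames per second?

233064 frames

Frames = 9711 × 24 = 233064.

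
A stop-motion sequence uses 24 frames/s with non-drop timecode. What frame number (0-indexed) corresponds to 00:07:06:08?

Total seconds to the label: (0 × 3600 + 7 × 60 + 6) = 426.
Frame index = 426 × 24 + 8 = 10232.

10232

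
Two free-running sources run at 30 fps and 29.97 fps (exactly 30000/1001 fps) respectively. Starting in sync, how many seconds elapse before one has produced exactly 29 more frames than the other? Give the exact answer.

The gap grows by |30000/1001 − 30| = 30/1001 frames per second.
Time for a 29-frame gap: 29 ÷ (30/1001) = 29029/30 s.

29029/30 seconds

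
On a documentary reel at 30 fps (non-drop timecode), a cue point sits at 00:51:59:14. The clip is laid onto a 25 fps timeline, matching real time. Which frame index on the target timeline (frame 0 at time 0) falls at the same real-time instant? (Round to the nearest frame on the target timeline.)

frame 77987

Source frame index: (0×3600 + 51×60 + 59) × 30 + 14 = 93584.
Real time: 93584 / (30) = 46792/15 s.
Target frame: (46792/15) × (25) = 233960/3 ≈ 77986.667 → 77987.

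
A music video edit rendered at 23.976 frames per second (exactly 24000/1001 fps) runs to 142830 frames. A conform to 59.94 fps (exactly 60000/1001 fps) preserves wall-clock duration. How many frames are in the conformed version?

357075 frames

Target frames = source frames × (target rate / source rate) = 142830 × (60000/1001)/(24000/1001) = 142830 × 5/2 = 357075.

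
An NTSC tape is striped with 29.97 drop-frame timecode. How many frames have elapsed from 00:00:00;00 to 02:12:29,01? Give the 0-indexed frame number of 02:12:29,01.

238233

Complete 10-minute blocks: 13, each 17982 frames → 233766.
Remaining 2 whole minutes in the current block: 1800 + 1 × 1798 = 3598 frames.
Within the current minute: 29 × 30 + 1 − 2 = 869 (labels ;00/;01 skipped at this minute). Total = 233766 + 3598 + 869 = 238233.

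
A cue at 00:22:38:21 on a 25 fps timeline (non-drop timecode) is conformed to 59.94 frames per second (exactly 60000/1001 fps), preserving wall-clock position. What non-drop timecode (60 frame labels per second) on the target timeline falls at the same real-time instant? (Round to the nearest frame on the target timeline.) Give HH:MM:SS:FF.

Source frame index: (0×3600 + 22×60 + 38) × 25 + 21 = 33971.
Real time: 33971 / (25) = 33971/25 s.
Target frame: (33971/25) × (60000/1001) = 11647200/143 ≈ 81448.951 → 81449.
At 60 labels/s: frame 81449 → 00:22:37:29.

00:22:37:29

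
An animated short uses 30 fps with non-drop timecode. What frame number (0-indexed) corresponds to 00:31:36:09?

frame 56889

Total seconds to the label: (0 × 3600 + 31 × 60 + 36) = 1896.
Frame index = 1896 × 30 + 9 = 56889.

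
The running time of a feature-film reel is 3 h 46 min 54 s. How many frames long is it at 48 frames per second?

3 h 46 min 54 s = 13614 s.
Frames = 13614 × 48 = 653472.

653472 frames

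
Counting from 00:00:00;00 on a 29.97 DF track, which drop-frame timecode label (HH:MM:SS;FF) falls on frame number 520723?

Ten DF minutes hold 17982 frames, so frame 520723 lies in block 28 (frames 503496–521477) with 17227 frames into that block.
The block's first minute is 1800 frames and the rest 1798 each; 17227 frames reaches minute 9, so 28 × 18 + 9 × 2 = 522 labels have been skipped so far.
Adding those back, label number 520723 + 522 = 521245 at 30 labels/s is 17374 s + 25 f = 4 h 49 min 34 s frame 25, i.e. 04:49:34;25.

04:49:34;25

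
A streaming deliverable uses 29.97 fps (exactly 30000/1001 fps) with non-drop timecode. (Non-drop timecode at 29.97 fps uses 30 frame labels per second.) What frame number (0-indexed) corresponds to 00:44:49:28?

Total seconds to the label: (0 × 3600 + 44 × 60 + 49) = 2689.
Frame index = 2689 × 30 + 28 = 80698.

frame 80698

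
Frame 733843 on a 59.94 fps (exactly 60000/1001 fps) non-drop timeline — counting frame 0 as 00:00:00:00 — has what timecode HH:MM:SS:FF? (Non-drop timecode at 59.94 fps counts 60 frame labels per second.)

733843 ÷ 60 = 12230 full seconds, remainder 43 frames.
12230 s = 3 h 23 min 50 s.
Timecode: 03:23:50:43.

03:23:50:43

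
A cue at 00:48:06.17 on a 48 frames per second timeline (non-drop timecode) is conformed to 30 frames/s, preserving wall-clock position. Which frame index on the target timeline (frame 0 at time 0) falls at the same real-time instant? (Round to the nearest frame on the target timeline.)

frame 86591

Source frame index: (0×3600 + 48×60 + 6) × 48 + 17 = 138545.
Real time: 138545 / (48) = 138545/48 s.
Target frame: (138545/48) × (30) = 692725/8 ≈ 86590.625 → 86591.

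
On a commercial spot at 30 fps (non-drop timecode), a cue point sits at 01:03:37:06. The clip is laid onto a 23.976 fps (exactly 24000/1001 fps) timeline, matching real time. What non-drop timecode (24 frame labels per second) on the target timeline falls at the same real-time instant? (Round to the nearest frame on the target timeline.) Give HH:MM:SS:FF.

01:03:33:09

Source frame index: (1×3600 + 3×60 + 37) × 30 + 6 = 114516.
Real time: 114516 / (30) = 19086/5 s.
Target frame: (19086/5) × (24000/1001) = 91612800/1001 ≈ 91521.279 → 91521.
At 24 labels/s: frame 91521 → 01:03:33:09.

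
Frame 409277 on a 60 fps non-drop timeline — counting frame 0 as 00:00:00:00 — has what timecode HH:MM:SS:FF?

409277 ÷ 60 = 6821 full seconds, remainder 17 frames.
6821 s = 1 h 53 min 41 s.
Timecode: 01:53:41:17.

01:53:41:17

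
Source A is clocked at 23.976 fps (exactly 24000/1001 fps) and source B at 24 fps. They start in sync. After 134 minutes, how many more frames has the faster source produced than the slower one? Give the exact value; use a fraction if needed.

192960/1001 frames

134 min = 8040 s.
A emits 24000/1001 × 8040 = 192960000/1001 frames; B emits 24 × 8040 = 192960.
Difference = 192960/1001 frames (≈ 192.7672); B is ahead of A.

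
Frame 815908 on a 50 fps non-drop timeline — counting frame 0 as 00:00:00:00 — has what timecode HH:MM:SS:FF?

815908 ÷ 50 = 16318 full seconds, remainder 8 frames.
16318 s = 4 h 31 min 58 s.
Timecode: 04:31:58:08.

04:31:58:08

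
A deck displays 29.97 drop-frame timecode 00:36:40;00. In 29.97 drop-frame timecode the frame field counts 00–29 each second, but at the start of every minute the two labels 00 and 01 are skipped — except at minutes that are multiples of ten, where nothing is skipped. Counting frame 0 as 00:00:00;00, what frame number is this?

As if non-drop at 30 labels/s: (0 × 3600 + 36 × 60 + 40) × 30 + 0 = 66000.
Minute boundaries passed: 36; those not divisible by 10: 36 − 3 = 33; dropped labels = 2 × 33 = 66.
Actual frame index = 66000 − 66 = 65934.

65934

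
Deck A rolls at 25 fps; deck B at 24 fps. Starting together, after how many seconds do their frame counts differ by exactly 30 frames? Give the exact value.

30 seconds

The gap grows by |24 − 25| = 1 frame per second.
Time for a 30-frame gap: 30 ÷ (1) = 30 s.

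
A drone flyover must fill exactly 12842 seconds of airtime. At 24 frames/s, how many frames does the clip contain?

308208 frames

Frames = 12842 × 24 = 308208.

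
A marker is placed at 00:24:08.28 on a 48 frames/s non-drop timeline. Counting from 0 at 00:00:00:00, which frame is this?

Total seconds to the label: (0 × 3600 + 24 × 60 + 8) = 1448.
Frame index = 1448 × 48 + 28 = 69532.

frame 69532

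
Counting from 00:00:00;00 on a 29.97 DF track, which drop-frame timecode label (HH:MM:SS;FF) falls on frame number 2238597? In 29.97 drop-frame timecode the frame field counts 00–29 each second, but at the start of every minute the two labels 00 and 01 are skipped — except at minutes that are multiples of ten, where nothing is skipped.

20:44:54;17

Each 10-minute DF block holds 10 × 60 × 30 − 9 × 2 = 17982 frames. 2238597 ÷ 17982 → 124 full blocks, remainder 8829.
Within the partial block the first minute is 1800 frames and each further minute 1798, so 4 further minute boundaries passed. Total skipped labels = 18 × 124 + 2 × 4 = 2240.
Non-drop label index = 2238597 + 2240 = 2240837; at 30 labels/s that is 20:44:54:17, i.e. DF 20:44:54;17.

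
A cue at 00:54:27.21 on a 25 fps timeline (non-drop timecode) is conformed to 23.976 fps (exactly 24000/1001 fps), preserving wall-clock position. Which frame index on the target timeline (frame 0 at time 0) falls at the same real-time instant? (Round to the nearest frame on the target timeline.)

frame 78350

Source frame index: (0×3600 + 54×60 + 27) × 25 + 21 = 81696.
Real time: 81696 / (25) = 81696/25 s.
Target frame: (81696/25) × (24000/1001) = 78428160/1001 ≈ 78349.810 → 78350.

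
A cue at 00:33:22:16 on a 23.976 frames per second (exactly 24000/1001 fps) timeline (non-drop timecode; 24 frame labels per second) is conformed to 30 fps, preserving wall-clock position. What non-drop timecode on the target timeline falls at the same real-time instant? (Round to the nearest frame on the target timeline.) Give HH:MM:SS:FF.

Source frame index: (0×3600 + 33×60 + 22) × 24 + 16 = 48064.
Real time: 48064 / (24000/1001) = 751751/375 s.
Target frame: (751751/375) × (30) = 1503502/25 ≈ 60140.080 → 60140.
At 30 labels/s: frame 60140 → 00:33:24:20.

00:33:24:20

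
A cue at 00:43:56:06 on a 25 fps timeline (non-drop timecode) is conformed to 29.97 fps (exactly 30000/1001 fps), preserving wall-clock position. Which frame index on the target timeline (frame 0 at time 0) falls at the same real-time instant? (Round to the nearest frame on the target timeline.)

Source frame index: (0×3600 + 43×60 + 56) × 25 + 6 = 65906.
Real time: 65906 / (25) = 65906/25 s.
Target frame: (65906/25) × (30000/1001) = 79087200/1001 ≈ 79008.192 → 79008.

frame 79008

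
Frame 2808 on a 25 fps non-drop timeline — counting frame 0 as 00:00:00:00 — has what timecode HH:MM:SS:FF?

2808 ÷ 25 = 112 full seconds, remainder 8 frames.
112 s = 0 h 1 min 52 s.
Timecode: 00:01:52:08.

00:01:52:08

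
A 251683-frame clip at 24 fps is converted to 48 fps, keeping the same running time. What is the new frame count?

503366 frames

Frames at target rate = 251683 × (48) / (24) = 503366.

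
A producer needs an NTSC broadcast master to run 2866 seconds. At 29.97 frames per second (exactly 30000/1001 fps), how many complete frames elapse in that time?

85894 frames

Frames = 2866 × 30000/1001 = 85980000/1001 ≈ 85894.1059.
Complete frames: 85894.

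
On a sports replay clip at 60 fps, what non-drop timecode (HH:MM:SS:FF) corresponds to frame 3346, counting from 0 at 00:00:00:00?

3346 ÷ 60 = 55 full seconds, remainder 46 frames.
55 s = 0 h 0 min 55 s.
Timecode: 00:00:55:46.

00:00:55:46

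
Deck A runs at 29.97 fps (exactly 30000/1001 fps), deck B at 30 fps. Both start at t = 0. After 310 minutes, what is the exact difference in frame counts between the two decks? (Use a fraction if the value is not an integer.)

310 min = 18600 s.
A emits 30000/1001 × 18600 = 558000000/1001 frames; B emits 30 × 18600 = 558000.
Difference = 558000/1001 frames (≈ 557.4426); B is ahead of A.

558000/1001 frames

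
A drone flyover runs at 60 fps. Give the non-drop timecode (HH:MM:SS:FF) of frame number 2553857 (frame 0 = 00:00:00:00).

2553857 ÷ 60 = 42564 full seconds, remainder 17 frames.
42564 s = 11 h 49 min 24 s.
Timecode: 11:49:24:17.

11:49:24:17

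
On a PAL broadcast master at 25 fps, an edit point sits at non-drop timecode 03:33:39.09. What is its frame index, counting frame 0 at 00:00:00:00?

320484

Total seconds to the label: (3 × 3600 + 33 × 60 + 39) = 12819.
Frame index = 12819 × 25 + 9 = 320484.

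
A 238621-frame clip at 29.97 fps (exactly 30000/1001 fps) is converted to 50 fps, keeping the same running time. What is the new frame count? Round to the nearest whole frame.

398099 frames

Frames at target rate = 238621 × (50) / (30000/1001) = 238859621/600 ≈ 398099.368.
Nearest whole frame: 398099.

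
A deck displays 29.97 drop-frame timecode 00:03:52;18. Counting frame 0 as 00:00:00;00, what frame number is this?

As if non-drop at 30 labels/s: (0 × 3600 + 3 × 60 + 52) × 30 + 18 = 6978.
Minute boundaries passed: 3; those not divisible by 10: 3 − 0 = 3; dropped labels = 2 × 3 = 6.
Actual frame index = 6978 − 6 = 6972.

6972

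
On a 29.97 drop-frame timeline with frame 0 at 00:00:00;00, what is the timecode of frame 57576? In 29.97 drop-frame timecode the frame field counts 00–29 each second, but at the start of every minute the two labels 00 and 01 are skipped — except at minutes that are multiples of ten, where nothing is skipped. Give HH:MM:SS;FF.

00:32:01;04

Ten DF minutes hold 17982 frames, so frame 57576 lies in block 3 (frames 53946–71927) with 3630 frames into that block.
The block's first minute is 1800 frames and the rest 1798 each; 3630 frames reaches minute 2, so 3 × 18 + 2 × 2 = 58 labels have been skipped so far.
Adding those back, label number 57576 + 58 = 57634 at 30 labels/s is 1921 s + 4 f = 0 h 32 min 1 s frame 4, i.e. 00:32:01;04.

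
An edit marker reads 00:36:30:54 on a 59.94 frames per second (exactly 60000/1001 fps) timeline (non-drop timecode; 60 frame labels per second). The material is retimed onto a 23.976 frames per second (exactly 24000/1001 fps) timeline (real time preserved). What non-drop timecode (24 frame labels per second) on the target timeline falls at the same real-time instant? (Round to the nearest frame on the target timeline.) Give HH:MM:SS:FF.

Source frame index: (0×3600 + 36×60 + 30) × 60 + 54 = 131454.
Real time: 131454 / (60000/1001) = 21930909/10000 s.
Target frame: (21930909/10000) × (24000/1001) = 262908/5 ≈ 52581.600 → 52582.
At 24 labels/s: frame 52582 → 00:36:30:22.

00:36:30:22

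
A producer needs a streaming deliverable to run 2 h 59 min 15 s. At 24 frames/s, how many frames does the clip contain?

258120 frames

2 h 59 min 15 s = 10755 s.
Frames = 10755 × 24 = 258120.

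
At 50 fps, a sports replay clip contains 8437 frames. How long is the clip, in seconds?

Running time = 8437 / (50) = 168.74 s.

168.74 seconds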